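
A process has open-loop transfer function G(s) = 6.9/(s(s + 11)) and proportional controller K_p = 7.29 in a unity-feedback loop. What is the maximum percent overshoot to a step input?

The closed-loop denominator s² + 11s + 50.3 gives ω_n = √50.3 = 7.092 and ζ = 11/(2ω_n) = 0.7755.
%OS = 100·exp(−πζ/√(1−ζ²)) = 100·exp(−π·0.7755/√0.3986) = 2.11%.

2.11%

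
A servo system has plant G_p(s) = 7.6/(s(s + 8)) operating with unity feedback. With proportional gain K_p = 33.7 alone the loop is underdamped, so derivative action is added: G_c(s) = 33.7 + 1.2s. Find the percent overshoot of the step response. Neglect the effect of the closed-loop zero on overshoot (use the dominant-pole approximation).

Forward path: (33.7 + 1.2s)·7.6/(s(s+8)). The closed-loop characteristic equation is s² + (8 + 7.6·1.2)s + 7.6·33.7 = 0.
That is s² + 17.12s + 256.1 = 0, so ω_n = 16 rad/s and ζ = 17.12/(2·16) = 0.5349.
%OS = 100·exp(−πζ/√(1−ζ²)) = 13.7%.

13.7%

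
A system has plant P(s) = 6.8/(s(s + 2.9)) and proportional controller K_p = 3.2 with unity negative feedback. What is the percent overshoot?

The closed-loop denominator s² + 2.9s + 21.76 gives ω_n = √21.76 = 4.665 and ζ = 2.9/(2ω_n) = 0.3108.
%OS = 100·exp(−πζ/√(1−ζ²)) = 100·exp(−π·0.3108/√0.9034) = 35.8%.

35.8%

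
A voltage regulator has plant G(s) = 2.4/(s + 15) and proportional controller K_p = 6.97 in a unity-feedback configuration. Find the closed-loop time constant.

Closed-loop transfer function: T(s) = K_p·G(s)/(1 + K_p·G(s)) = 16.73/(s + 15 + 16.73) = 16.73/(s + 31.73).
Time constant τ = 1/31.73 = 0.0315 s.

τ = 0.0315 s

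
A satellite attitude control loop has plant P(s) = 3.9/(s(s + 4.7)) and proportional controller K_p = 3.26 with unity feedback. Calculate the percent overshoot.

6.37%

Closed-loop characteristic equation: s² + 4.7s + 12.71 = 0, so ω_n = 3.566 rad/s and ζ = 4.7/(2·3.566) = 0.6591.
%OS = 100·exp(−πζ/√(1−ζ²)) = 100·exp(−π·0.6591/√0.5656) = 6.37%.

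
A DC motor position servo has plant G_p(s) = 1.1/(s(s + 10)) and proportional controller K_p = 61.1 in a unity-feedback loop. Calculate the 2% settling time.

T_s ≈ 0.8 s

From 1 + K_pG_p(s) = 0: s² + 10s + 67.21 = 0 ⇒ ω_n = 8.198, ζ = 0.6099.
2% settling time T_s ≈ 4/(ζω_n) = 4/5 = 0.8 s.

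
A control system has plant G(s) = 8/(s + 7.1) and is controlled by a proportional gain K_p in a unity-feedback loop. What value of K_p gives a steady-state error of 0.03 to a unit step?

The loop is type 0, so e_ss(step) = 1/(1 + K_pos) with K_pos = K_p·G(0).
G(0) = 1.127. Require 1/(1 + K_p·1.127) = 0.03, so 1 + 1.127·K_p = 33.33.
K_p = (33.33 − 1)/1.127 = 28.7.

K_p = 28.7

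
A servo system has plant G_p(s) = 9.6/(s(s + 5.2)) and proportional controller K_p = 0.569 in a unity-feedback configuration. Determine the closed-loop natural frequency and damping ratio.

The closed-loop denominator is s(s+5.2) + 0.569·9.6 = s² + 5.2s + 5.462.
So ω_n² = 5.462 ⇒ ω_n = 2.337 rad/s, and ζ = 5.2/(2ω_n) = 1.11.

ω_n = 2.34 rad/s, ζ = 1.11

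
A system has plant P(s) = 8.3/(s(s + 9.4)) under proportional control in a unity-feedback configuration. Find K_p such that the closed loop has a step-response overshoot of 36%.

From %OS = 100·exp(−πζ/√(1−ζ²)) = 36%, ζ = −ln(0.36)/√(π²+ln²(0.36)) = 0.3093.
Characteristic equation s² + 9.4s + 8.3K_p = 0 gives ζ = 9.4/(2√(8.3K_p)).
Setting ζ = 0.3093: √(8.3K_p) = 9.4/(2·0.3093) = 15.2, so K_p = 231/8.3 = 27.8.

K_p = 27.8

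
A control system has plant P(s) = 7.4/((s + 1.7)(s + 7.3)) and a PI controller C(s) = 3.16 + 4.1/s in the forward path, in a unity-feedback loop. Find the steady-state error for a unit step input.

0

The open loop C(s)P(s) has a pole at the origin (type 1), so the static position error constant is infinite and e_ss = 1/(1+∞) = 0.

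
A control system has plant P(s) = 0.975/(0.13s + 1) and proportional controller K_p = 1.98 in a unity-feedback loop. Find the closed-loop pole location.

Closed loop: T(s) = K_p·P/(1+K_p·P) = 1.93/(0.13s + 1 + 1.93), with pole at s = −(1 + 1.93)/0.13 = −22.54.

s = -22.54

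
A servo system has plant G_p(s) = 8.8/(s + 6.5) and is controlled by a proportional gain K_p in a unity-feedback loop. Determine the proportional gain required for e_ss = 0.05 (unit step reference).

K_p = 14

The loop is type 0, so e_ss(step) = 1/(1 + K_pos) with K_pos = K_p·G_p(0).
G_p(0) = 1.354. Require 1/(1 + K_p·1.354) = 0.05, so 1 + 1.354·K_p = 20.
K_p = (20 − 1)/1.354 = 14.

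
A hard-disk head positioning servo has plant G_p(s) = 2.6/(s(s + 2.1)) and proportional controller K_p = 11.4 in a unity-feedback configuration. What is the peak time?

Closed-loop characteristic equation: s² + 2.1s + 29.64 = 0, so ω_n = 5.444 rad/s and ζ = 2.1/(2·5.444) = 0.1929.
Damped frequency ω_d = ω_n√(1−ζ²) = 5.342 rad/s, so peak time T_p = π/ω_d = 0.588 s.

T_p = 0.588 s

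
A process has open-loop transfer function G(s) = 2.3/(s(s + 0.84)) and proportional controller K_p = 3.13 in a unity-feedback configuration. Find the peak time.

T_p = 1.19 s

Closed-loop characteristic equation: s² + 0.84s + 7.199 = 0, so ω_n = 2.683 rad/s and ζ = 0.84/(2·2.683) = 0.1565.
Damped frequency ω_d = ω_n√(1−ζ²) = 2.65 rad/s, so peak time T_p = π/ω_d = 1.19 s.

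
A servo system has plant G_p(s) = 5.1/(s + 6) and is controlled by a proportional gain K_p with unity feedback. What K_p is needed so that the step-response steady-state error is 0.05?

For a type-0 loop with proportional control, e_ss = 1/(1 + K_p·G_p(0)).
G_p(0) = 0.85. Require 1/(1 + K_p·0.85) = 0.05, so 1 + 0.85·K_p = 20.
K_p = (20 − 1)/0.85 = 22.4.

K_p = 22.4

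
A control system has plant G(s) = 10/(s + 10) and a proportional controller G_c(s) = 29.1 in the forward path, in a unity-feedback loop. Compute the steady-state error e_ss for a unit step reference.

0.0332

The loop is type 0. Static position error constant K_pos = G_c(0)·G(0) = 29.1·1 = 29.1.
Steady-state error to a unit step: e_ss = 1/(1+K_pos) = 1/30.1 = 0.0332.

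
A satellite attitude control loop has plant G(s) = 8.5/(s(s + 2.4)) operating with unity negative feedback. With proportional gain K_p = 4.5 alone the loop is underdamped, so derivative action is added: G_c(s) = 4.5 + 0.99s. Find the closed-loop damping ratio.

ζ = 0.874

Forward path: (4.5 + 0.99s)·8.5/(s(s+2.4)). The closed-loop characteristic equation is s² + (2.4 + 8.5·0.99)s + 8.5·4.5 = 0.
That is s² + 10.81s + 38.25 = 0, so ω_n = 6.185 rad/s and ζ = 10.81/(2·6.185) = 0.8743.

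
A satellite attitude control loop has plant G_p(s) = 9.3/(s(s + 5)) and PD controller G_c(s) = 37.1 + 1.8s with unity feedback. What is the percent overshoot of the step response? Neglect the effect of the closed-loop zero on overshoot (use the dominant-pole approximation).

Forward path: (37.1 + 1.8s)·9.3/(s(s+5)). The closed-loop characteristic equation is s² + (5 + 9.3·1.8)s + 9.3·37.1 = 0.
That is s² + 21.74s + 345 = 0, so ω_n = 18.57 rad/s and ζ = 21.74/(2·18.57) = 0.5852.
%OS = 100·exp(−πζ/√(1−ζ²)) = 10.4%.

10.4%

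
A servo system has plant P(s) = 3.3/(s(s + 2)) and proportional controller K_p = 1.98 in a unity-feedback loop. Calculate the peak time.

From 1 + K_pP(s) = 0: s² + 2s + 6.534 = 0 ⇒ ω_n = 2.556, ζ = 0.3912.
Damped frequency ω_d = ω_n√(1−ζ²) = 2.352 rad/s, so peak time T_p = π/ω_d = 1.34 s.

T_p = 1.34 s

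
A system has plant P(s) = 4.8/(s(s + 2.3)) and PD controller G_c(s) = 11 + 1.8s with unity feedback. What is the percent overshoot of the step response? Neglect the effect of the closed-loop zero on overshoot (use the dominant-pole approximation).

2.75%

Forward path: (11 + 1.8s)·4.8/(s(s+2.3)). The closed-loop characteristic equation is s² + (2.3 + 4.8·1.8)s + 4.8·11 = 0.
That is s² + 10.94s + 52.8 = 0, so ω_n = 7.266 rad/s and ζ = 10.94/(2·7.266) = 0.7528.
%OS = 100·exp(−πζ/√(1−ζ²)) = 2.75%.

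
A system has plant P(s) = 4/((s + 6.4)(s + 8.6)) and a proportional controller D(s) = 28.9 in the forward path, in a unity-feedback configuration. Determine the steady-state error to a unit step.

0.323

The loop is type 0. Static position error constant K_pos = D(0)·P(0) = 28.9·0.07267 = 2.1.
Steady-state error to a unit step: e_ss = 1/(1+K_pos) = 1/3.1 = 0.323.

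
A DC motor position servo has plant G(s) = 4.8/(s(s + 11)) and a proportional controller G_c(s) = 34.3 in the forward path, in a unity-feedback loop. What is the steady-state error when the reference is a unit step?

The open loop G_c(s)G(s) has a pole at the origin (type 1), so the static position error constant is infinite and e_ss = 1/(1+∞) = 0.

0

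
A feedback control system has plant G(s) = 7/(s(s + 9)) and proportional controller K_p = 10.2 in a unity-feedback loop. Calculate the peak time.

The closed-loop denominator s² + 9s + 71.4 gives ω_n = √71.4 = 8.45 and ζ = 9/(2ω_n) = 0.5326.
Damped frequency ω_d = ω_n√(1−ζ²) = 7.152 rad/s, so peak time T_p = π/ω_d = 0.439 s.

T_p = 0.439 s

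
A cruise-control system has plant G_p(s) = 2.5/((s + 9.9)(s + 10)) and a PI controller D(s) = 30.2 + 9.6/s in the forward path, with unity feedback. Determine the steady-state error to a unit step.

0

The open loop D(s)G_p(s) has a pole at the origin (type 1), so the static position error constant is infinite and e_ss = 1/(1+∞) = 0.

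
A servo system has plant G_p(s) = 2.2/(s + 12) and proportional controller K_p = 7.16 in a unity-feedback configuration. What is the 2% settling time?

Closed-loop transfer function: T(s) = K_p·G_p(s)/(1 + K_p·G_p(s)) = 15.75/(s + 12 + 15.75) = 15.75/(s + 27.75).
Time constant τ = 1/27.75 = 0.03603 s, so the 2% settling time is about 4τ = 0.144 s.

T_s ≈ 0.144 s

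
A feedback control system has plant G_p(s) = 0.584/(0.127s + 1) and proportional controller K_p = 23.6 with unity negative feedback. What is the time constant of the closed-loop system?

τ = 0.00859 s

Closed loop: T(s) = K_p·G_p/(1+K_p·G_p) = 13.78/(0.127s + 1 + 13.78), with pole at s = −(1 + 13.78)/0.127 = −116.4.
Closed-loop time constant τ = 1/116.4 = 0.00859 s.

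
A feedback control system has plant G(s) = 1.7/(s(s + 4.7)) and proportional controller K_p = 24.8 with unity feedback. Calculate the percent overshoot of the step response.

29.5%

The closed-loop denominator s² + 4.7s + 42.16 gives ω_n = √42.16 = 6.493 and ζ = 4.7/(2ω_n) = 0.3619.
%OS = 100·exp(−πζ/√(1−ζ²)) = 100·exp(−π·0.3619/√0.869) = 29.5%.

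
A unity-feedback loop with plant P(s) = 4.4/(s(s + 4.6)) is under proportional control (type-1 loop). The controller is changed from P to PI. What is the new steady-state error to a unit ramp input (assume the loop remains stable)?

0

The integrator raises the loop to type 2, so K_v → ∞ and e_ss to a ramp is zero.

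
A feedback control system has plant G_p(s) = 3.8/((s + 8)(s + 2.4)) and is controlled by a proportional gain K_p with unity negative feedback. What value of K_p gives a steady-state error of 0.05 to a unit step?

For a type-0 loop with proportional control, e_ss = 1/(1 + K_p·G_p(0)).
G_p(0) = 0.1979. Require 1/(1 + K_p·0.1979) = 0.05, so 1 + 0.1979·K_p = 20.
K_p = (20 − 1)/0.1979 = 96.

K_p = 96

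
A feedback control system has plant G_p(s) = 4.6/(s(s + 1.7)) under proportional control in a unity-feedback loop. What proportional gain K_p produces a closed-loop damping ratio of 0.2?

K_p = 3.93

Closed-loop characteristic equation: s² + 1.7s + K_p·4.6 = 0.
So ω_n = √(4.6K_p) and 2ζω_n = 1.7, giving ζ = 1.7/(2√(4.6K_p)).
Setting ζ = 0.2: √(4.6K_p) = 1.7/(2·0.2) = 4.25, so K_p = 18.06/4.6 = 3.93.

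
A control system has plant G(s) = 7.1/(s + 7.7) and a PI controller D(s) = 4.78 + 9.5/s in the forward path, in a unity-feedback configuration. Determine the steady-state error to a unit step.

The open loop D(s)G(s) has a pole at the origin (type 1), so the static position error constant is infinite and e_ss = 1/(1+∞) = 0.

0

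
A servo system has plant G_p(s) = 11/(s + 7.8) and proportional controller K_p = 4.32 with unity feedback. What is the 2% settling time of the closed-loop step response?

Closed-loop transfer function: T(s) = K_p·G_p(s)/(1 + K_p·G_p(s)) = 47.52/(s + 7.8 + 47.52) = 47.52/(s + 55.32).
Time constant τ = 1/55.32 = 0.01808 s, so the 2% settling time is about 4τ = 0.0723 s.

T_s ≈ 0.0723 s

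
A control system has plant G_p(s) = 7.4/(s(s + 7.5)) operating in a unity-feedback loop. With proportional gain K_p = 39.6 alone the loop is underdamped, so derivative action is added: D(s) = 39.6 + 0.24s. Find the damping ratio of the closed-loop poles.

Forward path: (39.6 + 0.24s)·7.4/(s(s+7.5)). The closed-loop characteristic equation is s² + (7.5 + 7.4·0.24)s + 7.4·39.6 = 0.
That is s² + 9.276s + 293 = 0, so ω_n = 17.12 rad/s and ζ = 9.276/(2·17.12) = 0.2709.

ζ = 0.271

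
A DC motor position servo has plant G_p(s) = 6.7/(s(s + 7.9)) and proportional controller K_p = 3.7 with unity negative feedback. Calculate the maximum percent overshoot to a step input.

The closed-loop denominator s² + 7.9s + 24.79 gives ω_n = √24.79 = 4.979 and ζ = 7.9/(2ω_n) = 0.7933.
%OS = 100·exp(−πζ/√(1−ζ²)) = 100·exp(−π·0.7933/√0.3706) = 1.67%.

1.67%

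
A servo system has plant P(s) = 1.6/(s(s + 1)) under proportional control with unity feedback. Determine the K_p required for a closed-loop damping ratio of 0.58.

K_p = 0.464

Closed-loop characteristic equation: s² + 1s + K_p·1.6 = 0.
So ω_n = √(1.6K_p) and 2ζω_n = 1, giving ζ = 1/(2√(1.6K_p)).
Setting ζ = 0.58: √(1.6K_p) = 1/(2·0.58) = 0.8621, so K_p = 0.7432/1.6 = 0.464.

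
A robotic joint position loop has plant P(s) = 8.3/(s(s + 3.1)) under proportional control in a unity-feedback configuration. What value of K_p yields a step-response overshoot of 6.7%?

From %OS = 100·exp(−πζ/√(1−ζ²)) = 6.7%, ζ = −ln(0.067)/√(π²+ln²(0.067)) = 0.6522.
Characteristic equation s² + 3.1s + 8.3K_p = 0 gives ζ = 3.1/(2√(8.3K_p)).
Setting ζ = 0.6522: √(8.3K_p) = 3.1/(2·0.6522) = 2.377, so K_p = 5.648/8.3 = 0.68.

K_p = 0.68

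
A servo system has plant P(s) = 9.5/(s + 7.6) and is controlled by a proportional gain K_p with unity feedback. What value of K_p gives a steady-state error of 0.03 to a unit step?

K_p = 25.9

The loop is type 0, so e_ss(step) = 1/(1 + K_pos) with K_pos = K_p·P(0).
P(0) = 1.25. Require 1/(1 + K_p·1.25) = 0.03, so 1 + 1.25·K_p = 33.33.
K_p = (33.33 − 1)/1.25 = 25.9.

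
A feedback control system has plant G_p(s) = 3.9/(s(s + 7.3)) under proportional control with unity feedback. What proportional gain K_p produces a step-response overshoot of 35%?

K_p = 34

From %OS = 100·exp(−πζ/√(1−ζ²)) = 35%, ζ = −ln(0.35)/√(π²+ln²(0.35)) = 0.3169.
Characteristic equation s² + 7.3s + 3.9K_p = 0 gives ζ = 7.3/(2√(3.9K_p)).
Setting ζ = 0.3169: √(3.9K_p) = 7.3/(2·0.3169) = 11.52, so K_p = 132.6/3.9 = 34.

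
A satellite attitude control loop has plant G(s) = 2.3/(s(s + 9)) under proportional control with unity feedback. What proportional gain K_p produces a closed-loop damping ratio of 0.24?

K_p = 153

Closed-loop characteristic equation: s² + 9s + K_p·2.3 = 0.
So ω_n = √(2.3K_p) and 2ζω_n = 9, giving ζ = 9/(2√(2.3K_p)).
Setting ζ = 0.24: √(2.3K_p) = 9/(2·0.24) = 18.75, so K_p = 351.6/2.3 = 153.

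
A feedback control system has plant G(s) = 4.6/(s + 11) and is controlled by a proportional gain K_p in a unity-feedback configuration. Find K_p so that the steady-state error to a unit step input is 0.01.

Steady-state error for a unit step on this type-0 loop is 1/(1 + K_p·G(0)).
G(0) = 0.4182. Require 1/(1 + K_p·0.4182) = 0.01, so 1 + 0.4182·K_p = 100.
K_p = (100 − 1)/0.4182 = 237.

K_p = 237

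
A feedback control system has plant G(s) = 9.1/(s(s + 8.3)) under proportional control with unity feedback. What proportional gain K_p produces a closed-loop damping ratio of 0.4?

K_p = 11.8

Closed-loop characteristic equation: s² + 8.3s + K_p·9.1 = 0.
So ω_n = √(9.1K_p) and 2ζω_n = 8.3, giving ζ = 8.3/(2√(9.1K_p)).
Setting ζ = 0.4: √(9.1K_p) = 8.3/(2·0.4) = 10.38, so K_p = 107.6/9.1 = 11.8.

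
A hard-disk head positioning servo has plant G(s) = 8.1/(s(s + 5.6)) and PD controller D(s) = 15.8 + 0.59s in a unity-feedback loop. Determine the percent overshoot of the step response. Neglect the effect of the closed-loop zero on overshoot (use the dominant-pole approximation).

Forward path: (15.8 + 0.59s)·8.1/(s(s+5.6)). The closed-loop characteristic equation is s² + (5.6 + 8.1·0.59)s + 8.1·15.8 = 0.
That is s² + 10.38s + 128 = 0, so ω_n = 11.31 rad/s and ζ = 10.38/(2·11.31) = 0.4587.
%OS = 100·exp(−πζ/√(1−ζ²)) = 19.8%.

19.8%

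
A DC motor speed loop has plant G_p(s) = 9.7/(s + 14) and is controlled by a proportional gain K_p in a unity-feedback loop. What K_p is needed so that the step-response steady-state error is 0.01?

K_p = 143

For a type-0 loop with proportional control, e_ss = 1/(1 + K_p·G_p(0)).
G_p(0) = 0.6929. Require 1/(1 + K_p·0.6929) = 0.01, so 1 + 0.6929·K_p = 100.
K_p = (100 − 1)/0.6929 = 143.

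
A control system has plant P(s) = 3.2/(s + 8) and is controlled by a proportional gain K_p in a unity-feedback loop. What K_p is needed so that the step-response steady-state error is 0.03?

K_p = 80.8

Steady-state error for a unit step on this type-0 loop is 1/(1 + K_p·P(0)).
P(0) = 0.4. Require 1/(1 + K_p·0.4) = 0.03, so 1 + 0.4·K_p = 33.33.
K_p = (33.33 − 1)/0.4 = 80.8.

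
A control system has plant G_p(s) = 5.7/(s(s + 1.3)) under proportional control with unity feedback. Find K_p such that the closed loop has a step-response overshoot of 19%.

K_p = 0.339

From %OS = 100·exp(−πζ/√(1−ζ²)) = 19%, ζ = −ln(0.19)/√(π²+ln²(0.19)) = 0.4673.
Characteristic equation s² + 1.3s + 5.7K_p = 0 gives ζ = 1.3/(2√(5.7K_p)).
Setting ζ = 0.4673: √(5.7K_p) = 1.3/(2·0.4673) = 1.391, so K_p = 1.934/5.7 = 0.339.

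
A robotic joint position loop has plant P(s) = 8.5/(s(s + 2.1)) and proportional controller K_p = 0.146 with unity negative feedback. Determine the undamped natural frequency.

With unity feedback the closed-loop characteristic equation is s² + 2.1s + 0.146·8.5 = s² + 2.1s + 1.241 = 0.
Matching s² + 2ζω_n s + ω_n²: ω_n = √1.241 = 1.114 rad/s and 2ζω_n = 2.1, so ζ = 2.1/(2·1.114) = 0.943.

ω_n = 1.11 rad/s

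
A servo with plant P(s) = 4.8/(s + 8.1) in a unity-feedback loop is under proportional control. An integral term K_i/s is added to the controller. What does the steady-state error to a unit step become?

Adding integral action puts a pole at s = 0 in the forward path, raising the system type to 1; a type-1 loop has zero steady-state error to a step.

0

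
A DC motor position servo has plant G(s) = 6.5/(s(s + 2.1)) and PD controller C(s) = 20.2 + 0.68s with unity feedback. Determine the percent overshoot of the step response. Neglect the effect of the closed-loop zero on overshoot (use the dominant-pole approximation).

39.4%

Forward path: (20.2 + 0.68s)·6.5/(s(s+2.1)). The closed-loop characteristic equation is s² + (2.1 + 6.5·0.68)s + 6.5·20.2 = 0.
That is s² + 6.52s + 131.3 = 0, so ω_n = 11.46 rad/s and ζ = 6.52/(2·11.46) = 0.2845.
%OS = 100·exp(−πζ/√(1−ζ²)) = 39.4%.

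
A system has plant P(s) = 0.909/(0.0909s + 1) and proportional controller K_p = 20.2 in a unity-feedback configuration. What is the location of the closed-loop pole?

Closed loop: T(s) = K_p·P/(1+K_p·P) = 18.36/(0.0909s + 1 + 18.36), with pole at s = −(1 + 18.36)/0.0909 = −213.

s = -213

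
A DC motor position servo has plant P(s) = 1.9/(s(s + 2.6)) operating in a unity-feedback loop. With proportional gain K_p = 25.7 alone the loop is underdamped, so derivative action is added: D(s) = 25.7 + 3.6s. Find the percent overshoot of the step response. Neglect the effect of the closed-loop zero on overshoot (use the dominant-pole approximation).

Forward path: (25.7 + 3.6s)·1.9/(s(s+2.6)). The closed-loop characteristic equation is s² + (2.6 + 1.9·3.6)s + 1.9·25.7 = 0.
That is s² + 9.44s + 48.83 = 0, so ω_n = 6.988 rad/s and ζ = 9.44/(2·6.988) = 0.6755.
%OS = 100·exp(−πζ/√(1−ζ²)) = 5.63%.

5.63%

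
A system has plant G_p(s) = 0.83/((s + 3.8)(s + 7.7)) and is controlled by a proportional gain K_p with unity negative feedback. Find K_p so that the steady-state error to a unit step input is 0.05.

The loop is type 0, so e_ss(step) = 1/(1 + K_pos) with K_pos = K_p·G_p(0).
G_p(0) = 0.02837. Require 1/(1 + K_p·0.02837) = 0.05, so 1 + 0.02837·K_p = 20.
K_p = (20 − 1)/0.02837 = 670.

K_p = 670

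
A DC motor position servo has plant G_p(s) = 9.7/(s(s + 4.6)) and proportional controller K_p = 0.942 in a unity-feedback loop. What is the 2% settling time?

From 1 + K_pG_p(s) = 0: s² + 4.6s + 9.137 = 0 ⇒ ω_n = 3.023, ζ = 0.7609.
2% settling time T_s ≈ 4/(ζω_n) = 4/2.3 = 1.74 s.

T_s ≈ 1.74 s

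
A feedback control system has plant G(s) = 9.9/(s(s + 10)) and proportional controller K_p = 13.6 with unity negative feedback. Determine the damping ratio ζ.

With unity feedback the closed-loop characteristic equation is s² + 10s + 13.6·9.9 = s² + 10s + 134.6 = 0.
So ω_n² = 134.6 ⇒ ω_n = 11.6 rad/s, and ζ = 10/(2ω_n) = 0.431.

ζ = 0.431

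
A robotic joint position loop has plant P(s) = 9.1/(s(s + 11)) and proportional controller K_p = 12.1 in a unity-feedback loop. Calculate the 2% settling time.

From 1 + K_pP(s) = 0: s² + 11s + 110.1 = 0 ⇒ ω_n = 10.49, ζ = 0.5241.
2% settling time T_s ≈ 4/(ζω_n) = 4/5.5 = 0.727 s.

T_s ≈ 0.727 s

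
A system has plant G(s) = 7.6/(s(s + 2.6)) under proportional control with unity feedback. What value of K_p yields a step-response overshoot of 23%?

K_p = 1.24

From %OS = 100·exp(−πζ/√(1−ζ²)) = 23%, ζ = −ln(0.23)/√(π²+ln²(0.23)) = 0.4237.
Characteristic equation s² + 2.6s + 7.6K_p = 0 gives ζ = 2.6/(2√(7.6K_p)).
Setting ζ = 0.4237: √(7.6K_p) = 2.6/(2·0.4237) = 3.068, so K_p = 9.412/7.6 = 1.24.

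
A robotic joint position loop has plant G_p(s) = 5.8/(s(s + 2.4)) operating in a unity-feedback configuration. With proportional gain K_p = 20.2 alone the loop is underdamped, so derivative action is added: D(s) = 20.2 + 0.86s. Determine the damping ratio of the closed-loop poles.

Forward path: (20.2 + 0.86s)·5.8/(s(s+2.4)). The closed-loop characteristic equation is s² + (2.4 + 5.8·0.86)s + 5.8·20.2 = 0.
That is s² + 7.388s + 117.2 = 0, so ω_n = 10.82 rad/s and ζ = 7.388/(2·10.82) = 0.3413.

ζ = 0.341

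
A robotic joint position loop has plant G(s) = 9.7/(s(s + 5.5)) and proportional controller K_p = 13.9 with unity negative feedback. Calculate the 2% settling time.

Closed-loop characteristic equation: s² + 5.5s + 134.8 = 0, so ω_n = 11.61 rad/s and ζ = 5.5/(2·11.61) = 0.2368.
2% settling time T_s ≈ 4/(ζω_n) = 4/2.75 = 1.45 s.

T_s ≈ 1.45 s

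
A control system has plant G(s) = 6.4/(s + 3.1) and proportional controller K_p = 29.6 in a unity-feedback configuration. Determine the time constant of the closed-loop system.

Closed-loop transfer function: T(s) = K_p·G(s)/(1 + K_p·G(s)) = 189.4/(s + 3.1 + 189.4) = 189.4/(s + 192.5).
Time constant τ = 1/192.5 = 0.00519 s.

τ = 0.00519 s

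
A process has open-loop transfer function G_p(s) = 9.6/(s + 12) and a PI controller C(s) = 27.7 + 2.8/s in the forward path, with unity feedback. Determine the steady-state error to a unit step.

The open loop C(s)G_p(s) has a pole at the origin (type 1), so the static position error constant is infinite and e_ss = 1/(1+∞) = 0.

0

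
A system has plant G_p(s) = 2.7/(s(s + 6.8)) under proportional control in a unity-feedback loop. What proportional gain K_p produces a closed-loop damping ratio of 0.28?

Closed-loop characteristic equation: s² + 6.8s + K_p·2.7 = 0.
So ω_n = √(2.7K_p) and 2ζω_n = 6.8, giving ζ = 6.8/(2√(2.7K_p)).
Setting ζ = 0.28: √(2.7K_p) = 6.8/(2·0.28) = 12.14, so K_p = 147.4/2.7 = 54.6.

K_p = 54.6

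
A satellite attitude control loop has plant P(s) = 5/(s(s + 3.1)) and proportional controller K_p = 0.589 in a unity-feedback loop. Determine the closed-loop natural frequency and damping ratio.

ω_n = 1.72 rad/s, ζ = 0.903

With unity feedback the closed-loop characteristic equation is s² + 3.1s + 0.589·5 = s² + 3.1s + 2.945 = 0.
Matching s² + 2ζω_n s + ω_n²: ω_n = √2.945 = 1.716 rad/s and 2ζω_n = 3.1, so ζ = 3.1/(2·1.716) = 0.903.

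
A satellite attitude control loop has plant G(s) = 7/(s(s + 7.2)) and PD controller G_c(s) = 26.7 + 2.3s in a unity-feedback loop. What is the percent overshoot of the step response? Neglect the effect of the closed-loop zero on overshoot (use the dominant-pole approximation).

Forward path: (26.7 + 2.3s)·7/(s(s+7.2)). The closed-loop characteristic equation is s² + (7.2 + 7·2.3)s + 7·26.7 = 0.
That is s² + 23.3s + 186.9 = 0, so ω_n = 13.67 rad/s and ζ = 23.3/(2·13.67) = 0.8522.
%OS = 100·exp(−πζ/√(1−ζ²)) = 0.6%.

0.6%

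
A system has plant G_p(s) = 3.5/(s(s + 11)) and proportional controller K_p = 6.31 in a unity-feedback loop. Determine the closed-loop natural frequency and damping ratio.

With unity feedback the closed-loop characteristic equation is s² + 11s + 6.31·3.5 = s² + 11s + 22.08 = 0.
Matching s² + 2ζω_n s + ω_n²: ω_n = √22.08 = 4.699 rad/s and 2ζω_n = 11, so ζ = 11/(2·4.699) = 1.17.

ω_n = 4.7 rad/s, ζ = 1.17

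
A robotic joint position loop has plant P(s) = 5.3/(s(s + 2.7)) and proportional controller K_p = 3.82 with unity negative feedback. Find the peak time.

The closed-loop denominator s² + 2.7s + 20.25 gives ω_n = √20.25 = 4.5 and ζ = 2.7/(2ω_n) = 0.3.
Damped frequency ω_d = ω_n√(1−ζ²) = 4.292 rad/s, so peak time T_p = π/ω_d = 0.732 s.

T_p = 0.732 s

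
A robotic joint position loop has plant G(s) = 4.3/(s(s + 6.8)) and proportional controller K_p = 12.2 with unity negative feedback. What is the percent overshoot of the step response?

The closed-loop denominator s² + 6.8s + 52.46 gives ω_n = √52.46 = 7.243 and ζ = 6.8/(2ω_n) = 0.4694.
%OS = 100·exp(−πζ/√(1−ζ²)) = 100·exp(−π·0.4694/√0.7796) = 18.8%.

18.8%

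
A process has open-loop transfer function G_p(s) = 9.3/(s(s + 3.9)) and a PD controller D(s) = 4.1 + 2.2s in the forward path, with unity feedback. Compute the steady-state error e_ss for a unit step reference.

The open loop D(s)G_p(s) has a pole at the origin (type 1), so the static position error constant is infinite and e_ss = 1/(1+∞) = 0.

0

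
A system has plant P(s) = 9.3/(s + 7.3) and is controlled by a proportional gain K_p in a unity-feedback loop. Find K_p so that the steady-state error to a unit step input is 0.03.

K_p = 25.4

The loop is type 0, so e_ss(step) = 1/(1 + K_pos) with K_pos = K_p·P(0).
P(0) = 1.274. Require 1/(1 + K_p·1.274) = 0.03, so 1 + 1.274·K_p = 33.33.
K_p = (33.33 − 1)/1.274 = 25.4.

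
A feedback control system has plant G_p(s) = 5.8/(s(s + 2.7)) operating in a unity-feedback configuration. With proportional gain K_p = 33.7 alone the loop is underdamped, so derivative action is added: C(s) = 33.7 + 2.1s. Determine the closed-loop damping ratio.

Forward path: (33.7 + 2.1s)·5.8/(s(s+2.7)). The closed-loop characteristic equation is s² + (2.7 + 5.8·2.1)s + 5.8·33.7 = 0.
That is s² + 14.88s + 195.5 = 0, so ω_n = 13.98 rad/s and ζ = 14.88/(2·13.98) = 0.5322.

ζ = 0.532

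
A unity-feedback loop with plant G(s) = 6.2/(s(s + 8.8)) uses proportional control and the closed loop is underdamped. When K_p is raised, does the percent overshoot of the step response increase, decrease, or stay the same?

increase

Characteristic equation s² + 8.8s + K_p·6.2 = 0: raising K_p raises ω_n while 2ζω_n = 8.8 is fixed, so ζ falls and overshoot grows.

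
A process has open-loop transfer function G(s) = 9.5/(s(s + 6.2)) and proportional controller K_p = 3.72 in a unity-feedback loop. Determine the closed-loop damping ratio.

1 + K_p·G(s) = 0 gives s² + 6.2s + 35.34 = 0.
So ω_n² = 35.34 ⇒ ω_n = 5.945 rad/s, and ζ = 6.2/(2ω_n) = 0.521.

ζ = 0.521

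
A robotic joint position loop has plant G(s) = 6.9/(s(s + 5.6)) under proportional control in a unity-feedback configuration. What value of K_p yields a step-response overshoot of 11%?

From %OS = 100·exp(−πζ/√(1−ζ²)) = 11%, ζ = −ln(0.11)/√(π²+ln²(0.11)) = 0.5749.
Characteristic equation s² + 5.6s + 6.9K_p = 0 gives ζ = 5.6/(2√(6.9K_p)).
Setting ζ = 0.5749: √(6.9K_p) = 5.6/(2·0.5749) = 4.871, so K_p = 23.72/6.9 = 3.44.

K_p = 3.44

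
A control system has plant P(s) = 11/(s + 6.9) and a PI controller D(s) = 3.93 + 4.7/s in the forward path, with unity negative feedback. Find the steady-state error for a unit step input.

The open loop D(s)P(s) has a pole at the origin (type 1), so the static position error constant is infinite and e_ss = 1/(1+∞) = 0.

0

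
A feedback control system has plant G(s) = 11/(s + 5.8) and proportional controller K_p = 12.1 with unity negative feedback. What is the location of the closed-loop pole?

s = -138.9

Closed-loop transfer function: T(s) = K_p·G(s)/(1 + K_p·G(s)) = 133.1/(s + 5.8 + 133.1) = 133.1/(s + 138.9).
The closed-loop pole is at s = −138.9.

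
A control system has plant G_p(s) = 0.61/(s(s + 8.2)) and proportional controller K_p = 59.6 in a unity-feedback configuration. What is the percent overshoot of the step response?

5.43%

From 1 + K_pG_p(s) = 0: s² + 8.2s + 36.36 = 0 ⇒ ω_n = 6.03, ζ = 0.68.
%OS = 100·exp(−πζ/√(1−ζ²)) = 100·exp(−π·0.68/√0.5376) = 5.43%.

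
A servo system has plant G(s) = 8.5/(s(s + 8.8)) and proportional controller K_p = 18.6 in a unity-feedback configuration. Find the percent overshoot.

The closed-loop denominator s² + 8.8s + 158.1 gives ω_n = √158.1 = 12.57 and ζ = 8.8/(2ω_n) = 0.3499.
%OS = 100·exp(−πζ/√(1−ζ²)) = 100·exp(−π·0.3499/√0.8775) = 30.9%.

30.9%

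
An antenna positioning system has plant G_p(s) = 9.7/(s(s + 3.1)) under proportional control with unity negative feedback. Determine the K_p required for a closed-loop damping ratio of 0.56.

Closed-loop characteristic equation: s² + 3.1s + K_p·9.7 = 0.
So ω_n = √(9.7K_p) and 2ζω_n = 3.1, giving ζ = 3.1/(2√(9.7K_p)).
Setting ζ = 0.56: √(9.7K_p) = 3.1/(2·0.56) = 2.768, so K_p = 7.661/9.7 = 0.79.

K_p = 0.79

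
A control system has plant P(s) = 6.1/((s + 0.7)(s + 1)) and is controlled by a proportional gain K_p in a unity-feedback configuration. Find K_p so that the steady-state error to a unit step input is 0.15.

The loop is type 0, so e_ss(step) = 1/(1 + K_pos) with K_pos = K_p·P(0).
P(0) = 8.714. Require 1/(1 + K_p·8.714) = 0.15, so 1 + 8.714·K_p = 6.667.
K_p = (6.667 − 1)/8.714 = 0.65.

K_p = 0.65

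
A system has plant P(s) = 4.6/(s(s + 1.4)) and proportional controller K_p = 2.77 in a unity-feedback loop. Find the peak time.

Closed-loop characteristic equation: s² + 1.4s + 12.74 = 0, so ω_n = 3.57 rad/s and ζ = 1.4/(2·3.57) = 0.1961.
Damped frequency ω_d = ω_n√(1−ζ²) = 3.5 rad/s, so peak time T_p = π/ω_d = 0.898 s.

T_p = 0.898 s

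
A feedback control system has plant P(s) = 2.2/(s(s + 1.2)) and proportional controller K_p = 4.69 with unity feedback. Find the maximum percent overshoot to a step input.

From 1 + K_pP(s) = 0: s² + 1.2s + 10.32 = 0 ⇒ ω_n = 3.212, ζ = 0.1868.
%OS = 100·exp(−πζ/√(1−ζ²)) = 100·exp(−π·0.1868/√0.9651) = 55%.

55%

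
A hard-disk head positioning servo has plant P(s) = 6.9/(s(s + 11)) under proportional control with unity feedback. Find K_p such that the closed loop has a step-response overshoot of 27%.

K_p = 29.6

From %OS = 100·exp(−πζ/√(1−ζ²)) = 27%, ζ = −ln(0.27)/√(π²+ln²(0.27)) = 0.3847.
Characteristic equation s² + 11s + 6.9K_p = 0 gives ζ = 11/(2√(6.9K_p)).
Setting ζ = 0.3847: √(6.9K_p) = 11/(2·0.3847) = 14.3, so K_p = 204.4/6.9 = 29.6.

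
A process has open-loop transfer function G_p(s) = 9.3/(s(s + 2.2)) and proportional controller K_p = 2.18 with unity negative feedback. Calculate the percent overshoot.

45.3%

The closed-loop denominator s² + 2.2s + 20.27 gives ω_n = √20.27 = 4.503 and ζ = 2.2/(2ω_n) = 0.2443.
%OS = 100·exp(−πζ/√(1−ζ²)) = 100·exp(−π·0.2443/√0.9403) = 45.3%.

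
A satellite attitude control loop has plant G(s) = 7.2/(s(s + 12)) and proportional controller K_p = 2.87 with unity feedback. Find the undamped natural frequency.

ω_n = 4.55 rad/s

1 + K_p·G(s) = 0 gives s² + 12s + 20.66 = 0.
So ω_n² = 20.66 ⇒ ω_n = 4.546 rad/s, and ζ = 12/(2ω_n) = 1.32.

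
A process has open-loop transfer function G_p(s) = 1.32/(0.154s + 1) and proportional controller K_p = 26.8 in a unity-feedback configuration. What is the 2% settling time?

T_s ≈ 0.0169 s

Closed loop: T(s) = K_p·G_p/(1+K_p·G_p) = 35.38/(0.154s + 1 + 35.38), with pole at s = −(1 + 35.38)/0.154 = −236.2.
τ = 1/236.2 = 0.004234 s, so 2% settling time ≈ 4τ = 0.0169 s.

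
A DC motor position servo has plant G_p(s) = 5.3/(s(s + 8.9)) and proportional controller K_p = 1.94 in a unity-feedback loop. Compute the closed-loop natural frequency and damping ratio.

With unity feedback the closed-loop characteristic equation is s² + 8.9s + 1.94·5.3 = s² + 8.9s + 10.28 = 0.
So ω_n² = 10.28 ⇒ ω_n = 3.207 rad/s, and ζ = 8.9/(2ω_n) = 1.39.

ω_n = 3.21 rad/s, ζ = 1.39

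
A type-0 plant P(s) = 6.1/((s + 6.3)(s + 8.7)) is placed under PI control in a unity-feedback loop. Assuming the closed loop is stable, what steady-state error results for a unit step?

0

The PI controller's integrator makes the forward path type 1, so e_ss to a step is zero.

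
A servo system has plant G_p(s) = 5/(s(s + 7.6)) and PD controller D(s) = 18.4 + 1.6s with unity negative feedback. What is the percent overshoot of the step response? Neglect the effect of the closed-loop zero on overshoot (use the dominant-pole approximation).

Forward path: (18.4 + 1.6s)·5/(s(s+7.6)). The closed-loop characteristic equation is s² + (7.6 + 5·1.6)s + 5·18.4 = 0.
That is s² + 15.6s + 92 = 0, so ω_n = 9.592 rad/s and ζ = 15.6/(2·9.592) = 0.8132.
%OS = 100·exp(−πζ/√(1−ζ²)) = 1.24%.

1.24%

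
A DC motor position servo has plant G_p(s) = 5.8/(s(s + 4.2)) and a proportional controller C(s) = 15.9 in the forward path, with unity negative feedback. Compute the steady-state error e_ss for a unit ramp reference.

The loop has one pole at the origin (type 1). Velocity error constant K_v = lim_{s→0} s·C(s)G_p(s) = 15.9·5.8/4.2 = 21.96.
Steady-state error to a unit ramp: e_ss = 1/K_v = 0.0455.

0.0455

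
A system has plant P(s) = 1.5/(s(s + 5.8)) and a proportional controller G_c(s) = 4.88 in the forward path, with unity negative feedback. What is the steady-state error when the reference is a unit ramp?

0.792

The loop has one pole at the origin (type 1). Velocity error constant K_v = lim_{s→0} s·G_c(s)P(s) = 4.88·1.5/5.8 = 1.262.
Steady-state error to a unit ramp: e_ss = 1/K_v = 0.792.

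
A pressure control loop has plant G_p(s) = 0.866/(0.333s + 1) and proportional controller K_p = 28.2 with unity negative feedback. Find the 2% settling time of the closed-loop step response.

Closed loop: T(s) = K_p·G_p/(1+K_p·G_p) = 24.42/(0.333s + 1 + 24.42), with pole at s = −(1 + 24.42)/0.333 = −76.34.
τ = 1/76.34 = 0.0131 s, so 2% settling time ≈ 4τ = 0.0524 s.

T_s ≈ 0.0524 s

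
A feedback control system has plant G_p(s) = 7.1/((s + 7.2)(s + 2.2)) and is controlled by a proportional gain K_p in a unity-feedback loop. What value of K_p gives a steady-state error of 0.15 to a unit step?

K_p = 12.6

The loop is type 0, so e_ss(step) = 1/(1 + K_pos) with K_pos = K_p·G_p(0).
G_p(0) = 0.4482. Require 1/(1 + K_p·0.4482) = 0.15, so 1 + 0.4482·K_p = 6.667.
K_p = (6.667 − 1)/0.4482 = 12.6.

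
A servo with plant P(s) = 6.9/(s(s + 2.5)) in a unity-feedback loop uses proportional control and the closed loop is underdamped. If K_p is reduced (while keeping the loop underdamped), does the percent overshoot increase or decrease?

ζ = 2.5/(2√(6.9K_p)) rises as K_p falls; higher damping means less overshoot.

decrease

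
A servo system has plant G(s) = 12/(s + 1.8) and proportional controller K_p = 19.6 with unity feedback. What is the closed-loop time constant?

τ = 0.00422 s

Closed-loop transfer function: T(s) = K_p·G(s)/(1 + K_p·G(s)) = 235.2/(s + 1.8 + 235.2) = 235.2/(s + 237).
Time constant τ = 1/237 = 0.00422 s.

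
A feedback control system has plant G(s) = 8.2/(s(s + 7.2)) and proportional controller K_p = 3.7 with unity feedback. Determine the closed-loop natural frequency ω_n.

ω_n = 5.51 rad/s

With unity feedback the closed-loop characteristic equation is s² + 7.2s + 3.7·8.2 = s² + 7.2s + 30.34 = 0.
Matching s² + 2ζω_n s + ω_n²: ω_n = √30.34 = 5.508 rad/s and 2ζω_n = 7.2, so ζ = 7.2/(2·5.508) = 0.654.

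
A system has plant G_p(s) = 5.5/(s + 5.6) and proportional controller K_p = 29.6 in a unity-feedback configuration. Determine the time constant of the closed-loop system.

τ = 0.00594 s

Closed-loop transfer function: T(s) = K_p·G_p(s)/(1 + K_p·G_p(s)) = 162.8/(s + 5.6 + 162.8) = 162.8/(s + 168.4).
Time constant τ = 1/168.4 = 0.00594 s.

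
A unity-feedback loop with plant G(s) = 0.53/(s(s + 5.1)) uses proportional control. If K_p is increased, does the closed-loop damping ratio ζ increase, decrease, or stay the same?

decrease

ζ = 5.1/(2√(0.53K_p)); increasing K_p raises the denominator, so ζ falls.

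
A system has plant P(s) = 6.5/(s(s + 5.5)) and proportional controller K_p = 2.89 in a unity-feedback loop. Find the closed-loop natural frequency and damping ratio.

The closed-loop denominator is s(s+5.5) + 2.89·6.5 = s² + 5.5s + 18.79.
So ω_n² = 18.79 ⇒ ω_n = 4.334 rad/s, and ζ = 5.5/(2ω_n) = 0.634.

ω_n = 4.33 rad/s, ζ = 0.634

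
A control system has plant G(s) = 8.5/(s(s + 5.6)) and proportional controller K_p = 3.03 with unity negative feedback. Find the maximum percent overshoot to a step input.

12.5%

From 1 + K_pG(s) = 0: s² + 5.6s + 25.75 = 0 ⇒ ω_n = 5.075, ζ = 0.5517.
%OS = 100·exp(−πζ/√(1−ζ²)) = 100·exp(−π·0.5517/√0.6956) = 12.5%.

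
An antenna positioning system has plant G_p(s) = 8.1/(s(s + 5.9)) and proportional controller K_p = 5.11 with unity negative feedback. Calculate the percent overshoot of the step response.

19.8%

From 1 + K_pG_p(s) = 0: s² + 5.9s + 41.39 = 0 ⇒ ω_n = 6.434, ζ = 0.4585.
%OS = 100·exp(−πζ/√(1−ζ²)) = 100·exp(−π·0.4585/√0.7897) = 19.8%.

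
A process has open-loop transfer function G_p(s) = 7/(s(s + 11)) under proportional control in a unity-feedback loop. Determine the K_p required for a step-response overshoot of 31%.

From %OS = 100·exp(−πζ/√(1−ζ²)) = 31%, ζ = −ln(0.31)/√(π²+ln²(0.31)) = 0.3493.
Characteristic equation s² + 11s + 7K_p = 0 gives ζ = 11/(2√(7K_p)).
Setting ζ = 0.3493: √(7K_p) = 11/(2·0.3493) = 15.75, so K_p = 247.9/7 = 35.4.

K_p = 35.4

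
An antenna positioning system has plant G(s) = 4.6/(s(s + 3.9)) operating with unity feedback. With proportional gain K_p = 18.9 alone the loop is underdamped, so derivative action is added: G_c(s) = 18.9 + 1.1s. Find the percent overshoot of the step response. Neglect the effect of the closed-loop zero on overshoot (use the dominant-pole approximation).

17.9%

Forward path: (18.9 + 1.1s)·4.6/(s(s+3.9)). The closed-loop characteristic equation is s² + (3.9 + 4.6·1.1)s + 4.6·18.9 = 0.
That is s² + 8.96s + 86.94 = 0, so ω_n = 9.324 rad/s and ζ = 8.96/(2·9.324) = 0.4805.
%OS = 100·exp(−πζ/√(1−ζ²)) = 17.9%.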